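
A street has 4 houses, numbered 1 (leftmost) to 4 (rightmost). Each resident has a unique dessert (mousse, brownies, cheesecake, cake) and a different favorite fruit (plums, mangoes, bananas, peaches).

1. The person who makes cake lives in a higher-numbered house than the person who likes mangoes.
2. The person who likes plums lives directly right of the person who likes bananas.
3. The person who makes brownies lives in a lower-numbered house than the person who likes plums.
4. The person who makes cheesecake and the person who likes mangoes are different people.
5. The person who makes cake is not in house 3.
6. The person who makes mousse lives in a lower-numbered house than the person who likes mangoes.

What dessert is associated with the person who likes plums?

Clue 1: the person who makes cake is in house 4.
The person who makes mousse is narrowed to house 1 or 2; consider each.
Placing it in house 2 leads to a contradiction, so it's in house 1.
The only favorite fruit still possible for house 1 is peaches.
House 4 favorite fruit: only plums fits.
By clue 2, the person who likes bananas is in house 3.
That leaves mangoes as the favorite fruit for house 2.
Clue 4: the person who makes cheesecake is in house 3.
That leaves brownies as the dessert for house 2.
So: house 1 = mousse/peaches, house 2 = brownies/mangoes, house 3 = cheesecake/bananas, house 4 = cake/plums.

cake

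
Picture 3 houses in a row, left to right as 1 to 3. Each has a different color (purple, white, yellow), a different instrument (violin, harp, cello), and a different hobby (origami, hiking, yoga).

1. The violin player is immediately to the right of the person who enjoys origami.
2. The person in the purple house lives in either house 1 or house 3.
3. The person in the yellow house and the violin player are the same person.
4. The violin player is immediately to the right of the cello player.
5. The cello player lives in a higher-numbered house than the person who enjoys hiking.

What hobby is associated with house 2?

origami

From clue 5, the cello player must be in house 2.
Clue 5: the person who enjoys hiking is in house 1.
That leaves harp as the instrument for house 1.
The only instrument still possible for house 3 is violin.
So house 3 gets yoga for hobby.
Clue 3: the person in the yellow house is in house 3.
The only color still possible for house 2 is white.
So house 2 gets origami for hobby.
So house 1 gets purple for color.
So: house 1 = purple/harp/hiking, house 2 = white/cello/origami, house 3 = yellow/violin/yoga.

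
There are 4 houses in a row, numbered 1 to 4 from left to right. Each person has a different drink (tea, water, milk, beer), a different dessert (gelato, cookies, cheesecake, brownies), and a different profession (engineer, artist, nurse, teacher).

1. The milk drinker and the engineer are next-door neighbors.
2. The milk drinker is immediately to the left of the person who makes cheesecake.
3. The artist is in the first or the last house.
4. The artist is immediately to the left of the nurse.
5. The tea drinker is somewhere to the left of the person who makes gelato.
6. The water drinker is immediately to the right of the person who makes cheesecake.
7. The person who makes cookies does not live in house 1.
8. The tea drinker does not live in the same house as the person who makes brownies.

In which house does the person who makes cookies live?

The artist is in house 1 (clue 4).
Clue 4: the nurse is in house 2.
So house 1 gets brownies for dessert.
Clue 2 places the milk drinker in house 2.
By clue 2, the person who makes cheesecake is in house 3.
From clue 6, the water drinker must be in house 4.
House 1 drink: only beer fits.
House 3 drink: only tea fits.
By clue 1, the engineer is in house 3.
From clue 5, the person who makes gelato must be in house 4.
House 2's dessert must be cookies (nothing else left).
The only profession still possible for house 4 is teacher.
So: house 1 = beer/brownies/artist, house 2 = milk/cookies/nurse, house 3 = tea/cheesecake/engineer, house 4 = water/gelato/teacher.

2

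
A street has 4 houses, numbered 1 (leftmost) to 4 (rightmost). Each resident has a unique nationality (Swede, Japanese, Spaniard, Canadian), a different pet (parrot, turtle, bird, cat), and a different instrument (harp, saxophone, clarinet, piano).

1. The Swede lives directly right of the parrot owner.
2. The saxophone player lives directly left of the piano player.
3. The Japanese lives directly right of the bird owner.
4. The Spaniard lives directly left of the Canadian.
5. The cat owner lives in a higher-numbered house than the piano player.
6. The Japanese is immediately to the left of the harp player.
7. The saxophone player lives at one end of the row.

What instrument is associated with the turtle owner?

By clue 7, the saxophone player is in house 1.
House 1's nationality must be Spaniard (nothing else left).
From clue 2, the piano player must be in house 2.
Clue 4: the Canadian is in house 2.
That leaves Swede as the nationality for house 4.
From clue 1, the parrot owner must be in house 3.
By clue 3, the bird owner is in house 2.
Clue 6 places the harp player in house 4.
The only nationality still possible for house 3 is Japanese.
That leaves turtle as the pet for house 1.
That leaves cat as the pet for house 4.
The only instrument still possible for house 3 is clarinet.
So: house 1 = Spaniard/turtle/saxophone, house 2 = Canadian/bird/piano, house 3 = Japanese/parrot/clarinet, house 4 = Swede/cat/harp.

saxophone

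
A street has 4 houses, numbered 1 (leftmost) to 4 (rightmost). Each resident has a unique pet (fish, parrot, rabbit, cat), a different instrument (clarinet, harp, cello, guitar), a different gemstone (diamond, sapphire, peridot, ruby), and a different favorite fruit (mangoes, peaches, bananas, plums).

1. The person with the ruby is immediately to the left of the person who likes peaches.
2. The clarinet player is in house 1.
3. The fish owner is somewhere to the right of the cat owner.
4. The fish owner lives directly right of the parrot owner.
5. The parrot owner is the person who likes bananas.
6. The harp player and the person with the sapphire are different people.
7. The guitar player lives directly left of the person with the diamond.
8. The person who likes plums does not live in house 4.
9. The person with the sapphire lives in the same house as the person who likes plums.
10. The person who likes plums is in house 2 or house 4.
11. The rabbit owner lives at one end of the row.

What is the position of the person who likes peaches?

4

By clue 2, the clarinet player is in house 1.
Clue 10 places the person who likes plums in house 2.
Clue 9 places the person with the sapphire in house 2.
So house 1 gets peridot for gemstone.
That leaves ruby as the gemstone for house 3.
The only gemstone still possible for house 4 is diamond.
Clue 1 places the person who likes peaches in house 4.
From clue 7, the guitar player must be in house 3.
House 2's instrument must be cello (nothing else left).
So house 4 gets harp for instrument.
The fish owner is narrowed to house 2 or 4; consider each.
Placing it in house 2 leads to a contradiction, so it's in house 4.
The parrot owner is in house 3 (clue 4).
The person who likes bananas is in house 3 (clue 5).
That leaves rabbit as the pet for house 1.
House 2 pet: only cat fits.
So house 1 gets mangoes for favorite fruit.
So: house 1 = rabbit/clarinet/peridot/mangoes, house 2 = cat/cello/sapphire/plums, house 3 = parrot/guitar/ruby/bananas, house 4 = fish/harp/diamond/peaches.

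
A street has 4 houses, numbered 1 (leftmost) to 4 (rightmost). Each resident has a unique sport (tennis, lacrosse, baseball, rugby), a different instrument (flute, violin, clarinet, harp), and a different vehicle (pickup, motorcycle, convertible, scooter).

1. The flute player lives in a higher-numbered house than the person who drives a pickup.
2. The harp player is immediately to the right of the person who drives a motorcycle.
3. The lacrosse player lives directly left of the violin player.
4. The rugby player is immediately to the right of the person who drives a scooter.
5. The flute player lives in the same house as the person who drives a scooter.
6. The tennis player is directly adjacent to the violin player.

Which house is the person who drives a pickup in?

1

That leaves clarinet as the instrument for house 1.
So house 4 gets convertible for vehicle.
The rugby player is narrowed to house 3 or 4; consider each.
Placing it in house 4 leads to a contradiction, so it's in house 3.
From clue 4, the person who drives a scooter must be in house 2.
Clue 5: the flute player is in house 2.
House 3's vehicle must be motorcycle (nothing else left).
Clue 2 places the harp player in house 4.
Clue 3: the lacrosse player is in house 2.
The violin player is in house 3 (clue 3).
House 1's sport must be baseball (nothing else left).
So house 4 gets tennis for sport.
The only vehicle still possible for house 1 is pickup.
So: house 1 = baseball/clarinet/pickup, house 2 = lacrosse/flute/scooter, house 3 = rugby/violin/motorcycle, house 4 = tennis/harp/convertible.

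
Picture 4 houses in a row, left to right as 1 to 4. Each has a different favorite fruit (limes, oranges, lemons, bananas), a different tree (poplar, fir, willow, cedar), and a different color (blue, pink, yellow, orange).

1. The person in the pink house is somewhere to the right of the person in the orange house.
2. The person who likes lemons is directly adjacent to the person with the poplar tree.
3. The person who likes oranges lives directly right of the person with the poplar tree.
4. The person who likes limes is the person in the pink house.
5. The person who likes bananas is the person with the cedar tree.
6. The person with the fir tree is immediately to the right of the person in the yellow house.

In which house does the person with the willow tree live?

4

The person who likes limes is narrowed to house 2 or 3 or 4; consider each.
Placing it in house 2 and house 4 leads to a contradiction, so it's in house 3.
From clue 4, the person in the pink house must be in house 3.
House 4's color must be blue (nothing else left).
House 1's favorite fruit must be bananas (nothing else left).
The person with the cedar tree is in house 1 (clue 5).
House 4's tree must be willow (nothing else left).
By clue 3, the person who likes oranges is in house 4.
House 2's favorite fruit must be lemons (nothing else left).
House 2 tree: only fir fits.
House 3 tree: only poplar fits.
The person in the yellow house is in house 1 (clue 6).
House 2's color must be orange (nothing else left).
So: house 1 = bananas/cedar/yellow, house 2 = lemons/fir/orange, house 3 = limes/poplar/pink, house 4 = oranges/willow/blue.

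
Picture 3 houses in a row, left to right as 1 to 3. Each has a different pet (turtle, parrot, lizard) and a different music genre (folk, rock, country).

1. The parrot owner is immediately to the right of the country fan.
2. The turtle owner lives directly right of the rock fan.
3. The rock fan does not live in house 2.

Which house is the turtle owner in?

Clue 3: the rock fan is in house 1.
The only pet still possible for house 1 is lizard.
So house 2 gets country for music genre.
House 3's music genre must be folk (nothing else left).
By clue 1, the parrot owner is in house 3.
The turtle owner is in house 2 (clue 2).
So: house 1 = lizard/rock, house 2 = turtle/country, house 3 = parrot/folk.

2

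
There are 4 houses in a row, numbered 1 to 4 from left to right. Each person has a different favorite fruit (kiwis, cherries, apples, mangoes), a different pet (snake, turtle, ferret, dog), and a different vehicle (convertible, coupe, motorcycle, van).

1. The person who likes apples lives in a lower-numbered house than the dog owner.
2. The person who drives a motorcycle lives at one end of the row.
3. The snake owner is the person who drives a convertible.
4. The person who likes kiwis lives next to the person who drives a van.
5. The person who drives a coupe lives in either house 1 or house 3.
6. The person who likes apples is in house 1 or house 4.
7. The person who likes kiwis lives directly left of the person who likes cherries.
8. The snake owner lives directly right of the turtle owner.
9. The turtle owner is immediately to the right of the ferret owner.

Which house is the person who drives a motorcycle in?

4

The person who likes apples is in house 1 (clue 6).
House 1 pet: only ferret fits.
From clue 9, the turtle owner must be in house 2.
Clue 8 places the snake owner in house 3.
House 4's pet must be dog (nothing else left).
That leaves van as the vehicle for house 2.
The person who drives a convertible is in house 3 (clue 3).
The person who likes kiwis is in house 3 (clue 4).
The person who likes cherries is in house 4 (clue 7).
House 2's favorite fruit must be mangoes (nothing else left).
House 1's vehicle must be coupe (nothing else left).
So house 4 gets motorcycle for vehicle.
So: house 1 = apples/ferret/coupe, house 2 = mangoes/turtle/van, house 3 = kiwis/snake/convertible, house 4 = cherries/dog/motorcycle.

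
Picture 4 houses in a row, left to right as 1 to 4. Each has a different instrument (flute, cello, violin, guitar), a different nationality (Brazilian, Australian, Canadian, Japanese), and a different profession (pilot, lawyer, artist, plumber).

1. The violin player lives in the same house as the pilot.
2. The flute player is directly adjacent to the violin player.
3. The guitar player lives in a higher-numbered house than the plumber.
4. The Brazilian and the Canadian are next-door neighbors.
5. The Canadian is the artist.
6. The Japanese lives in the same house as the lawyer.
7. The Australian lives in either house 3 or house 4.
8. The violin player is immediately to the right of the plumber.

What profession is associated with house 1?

The Australian is narrowed to house 3 or 4; consider each.
Placing it in house 4 leads to a contradiction, so it's in house 3.
The only nationality still possible for house 4 is Japanese.
From clue 6, the lawyer must be in house 4.
That leaves pilot as the profession for house 3.
By clue 1, the violin player is in house 3.
By clue 8, the plumber is in house 2.
House 1's instrument must be cello (nothing else left).
House 1 profession: only artist fits.
By clue 3, the guitar player is in house 4.
The Canadian is in house 1 (clue 5).
So house 2 gets flute for instrument.
So house 2 gets Brazilian for nationality.
So: house 1 = cello/Canadian/artist, house 2 = flute/Brazilian/plumber, house 3 = violin/Australian/pilot, house 4 = guitar/Japanese/lawyer.

artist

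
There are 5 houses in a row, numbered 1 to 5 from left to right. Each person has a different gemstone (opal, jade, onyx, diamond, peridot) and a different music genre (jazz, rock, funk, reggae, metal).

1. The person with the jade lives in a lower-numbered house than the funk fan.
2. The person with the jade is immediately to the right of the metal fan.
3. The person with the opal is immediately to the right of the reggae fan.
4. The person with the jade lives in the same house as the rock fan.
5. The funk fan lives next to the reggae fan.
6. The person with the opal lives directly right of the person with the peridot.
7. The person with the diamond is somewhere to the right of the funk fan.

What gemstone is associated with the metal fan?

That leaves jazz as the music genre for house 5.
House 1 music genre: only metal fits.
Clue 2: the person with the jade is in house 2.
Clue 4: the rock fan is in house 2.
The only gemstone still possible for house 1 is onyx.
So house 3 gets peridot for gemstone.
Clue 6: the person with the opal is in house 4.
House 5 gemstone: only diamond fits.
From clue 3, the reggae fan must be in house 3.
Clue 5 places the funk fan in house 4.
So: house 1 = onyx/metal, house 2 = jade/rock, house 3 = peridot/reggae, house 4 = opal/funk, house 5 = diamond/jazz.

onyx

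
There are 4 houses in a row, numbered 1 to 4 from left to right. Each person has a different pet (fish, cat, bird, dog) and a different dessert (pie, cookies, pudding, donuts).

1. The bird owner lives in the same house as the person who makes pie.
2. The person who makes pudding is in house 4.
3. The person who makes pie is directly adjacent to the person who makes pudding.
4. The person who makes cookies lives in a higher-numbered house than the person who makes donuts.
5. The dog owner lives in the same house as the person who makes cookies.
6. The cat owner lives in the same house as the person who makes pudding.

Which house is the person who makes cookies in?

2

Clue 2: the person who makes pudding is in house 4.
The person who makes pie is in house 3 (clue 3).
Clue 6: the cat owner is in house 4.
So house 1 gets donuts for dessert.
The only dessert still possible for house 2 is cookies.
Clue 1: the bird owner is in house 3.
From clue 5, the dog owner must be in house 2.
That leaves fish as the pet for house 1.
So: house 1 = fish/donuts, house 2 = dog/cookies, house 3 = bird/pie, house 4 = cat/pudding.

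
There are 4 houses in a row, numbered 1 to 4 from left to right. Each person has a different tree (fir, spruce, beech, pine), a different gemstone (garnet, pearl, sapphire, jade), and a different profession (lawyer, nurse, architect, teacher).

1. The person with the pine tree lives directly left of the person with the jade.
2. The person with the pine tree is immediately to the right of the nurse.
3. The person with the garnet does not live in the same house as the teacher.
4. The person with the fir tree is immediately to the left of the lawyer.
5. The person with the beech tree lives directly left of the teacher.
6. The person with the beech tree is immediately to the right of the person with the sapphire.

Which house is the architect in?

3

So house 4 gets spruce for tree.
The only tree still possible for house 1 is fir.
Clue 4 places the lawyer in house 2.
So house 1 gets nurse for profession.
By clue 2, the person with the pine tree is in house 2.
So house 3 gets beech for tree.
Clue 1 places the person with the jade in house 3.
By clue 5, the teacher is in house 4.
By clue 6, the person with the sapphire is in house 2.
That leaves architect as the profession for house 3.
From clue 3, the person with the garnet must be in house 1.
That leaves pearl as the gemstone for house 4.
So: house 1 = fir/garnet/nurse, house 2 = pine/sapphire/lawyer, house 3 = beech/jade/architect, house 4 = spruce/pearl/teacher.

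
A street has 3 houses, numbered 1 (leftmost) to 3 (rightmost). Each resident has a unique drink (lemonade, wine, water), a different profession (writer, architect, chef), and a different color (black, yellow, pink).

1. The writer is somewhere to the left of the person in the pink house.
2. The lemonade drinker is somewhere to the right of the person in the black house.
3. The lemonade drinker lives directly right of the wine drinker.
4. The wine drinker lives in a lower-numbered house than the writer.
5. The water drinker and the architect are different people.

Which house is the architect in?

Clue 4: the wine drinker is in house 1.
Clue 4 places the writer in house 2.
By clue 1, the person in the pink house is in house 3.
From clue 3, the lemonade drinker must be in house 2.
House 3 drink: only water fits.
By clue 2, the person in the black house is in house 1.
Clue 5: the architect is in house 1.
House 3's profession must be chef (nothing else left).
The only color still possible for house 2 is yellow.
So: house 1 = wine/architect/black, house 2 = lemonade/writer/yellow, house 3 = water/chef/pink.

1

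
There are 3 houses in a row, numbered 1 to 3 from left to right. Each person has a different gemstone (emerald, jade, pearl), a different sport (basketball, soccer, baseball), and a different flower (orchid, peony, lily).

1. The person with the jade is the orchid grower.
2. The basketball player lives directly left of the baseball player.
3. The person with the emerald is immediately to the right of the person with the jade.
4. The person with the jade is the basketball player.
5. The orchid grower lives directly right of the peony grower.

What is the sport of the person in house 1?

soccer

The person with the jade is in house 2 (clue 1).
Clue 1 places the orchid grower in house 2.
By clue 3, the person with the emerald is in house 3.
Clue 4 places the basketball player in house 2.
From clue 5, the peony grower must be in house 1.
That leaves pearl as the gemstone for house 1.
The only sport still possible for house 1 is soccer.
House 3 sport: only baseball fits.
That leaves lily as the flower for house 3.
So: house 1 = pearl/soccer/peony, house 2 = jade/basketball/orchid, house 3 = emerald/baseball/lily.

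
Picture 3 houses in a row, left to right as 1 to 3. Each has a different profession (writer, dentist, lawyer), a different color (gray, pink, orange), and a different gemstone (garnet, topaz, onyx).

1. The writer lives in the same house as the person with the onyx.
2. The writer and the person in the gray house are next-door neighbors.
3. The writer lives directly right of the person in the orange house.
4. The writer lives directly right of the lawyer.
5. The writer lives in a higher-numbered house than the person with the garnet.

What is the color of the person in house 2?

pink

The lawyer is narrowed to house 1 or 2; consider each.
Placing it in house 2 leads to a contradiction, so it's in house 1.
By clue 4, the writer is in house 2.
From clue 5, the person with the garnet must be in house 1.
That leaves dentist as the profession for house 3.
Clue 1: the person with the onyx is in house 2.
By clue 3, the person in the orange house is in house 1.
The only color still possible for house 2 is pink.
House 3 color: only gray fits.
So house 3 gets topaz for gemstone.
So: house 1 = lawyer/orange/garnet, house 2 = writer/pink/onyx, house 3 = dentist/gray/topaz.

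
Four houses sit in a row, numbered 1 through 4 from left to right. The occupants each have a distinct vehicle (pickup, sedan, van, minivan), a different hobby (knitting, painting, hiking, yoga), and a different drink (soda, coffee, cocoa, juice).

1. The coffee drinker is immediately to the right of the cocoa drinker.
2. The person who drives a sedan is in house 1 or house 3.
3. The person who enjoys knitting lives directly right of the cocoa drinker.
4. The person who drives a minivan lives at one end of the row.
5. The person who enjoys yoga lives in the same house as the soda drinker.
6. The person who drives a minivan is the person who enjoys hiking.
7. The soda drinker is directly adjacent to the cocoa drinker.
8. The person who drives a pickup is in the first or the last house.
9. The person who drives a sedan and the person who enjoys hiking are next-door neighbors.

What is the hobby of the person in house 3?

The person who drives a sedan is in house 3 (clue 9).
The person who enjoys hiking is in house 4 (clue 9).
The only vehicle still possible for house 2 is van.
Clue 6: the person who drives a minivan is in house 4.
So house 1 gets pickup for vehicle.
House 4's drink must be juice (nothing else left).
The person who enjoys knitting is narrowed to house 2 or 3; consider each.
Placing it in house 2 leads to a contradiction, so it's in house 3.
By clue 3, the cocoa drinker is in house 2.
House 1 drink: only soda fits.
That leaves coffee as the drink for house 3.
From clue 5, the person who enjoys yoga must be in house 1.
House 2's hobby must be painting (nothing else left).
So: house 1 = pickup/yoga/soda, house 2 = van/painting/cocoa, house 3 = sedan/knitting/coffee, house 4 = minivan/hiking/juice.

knitting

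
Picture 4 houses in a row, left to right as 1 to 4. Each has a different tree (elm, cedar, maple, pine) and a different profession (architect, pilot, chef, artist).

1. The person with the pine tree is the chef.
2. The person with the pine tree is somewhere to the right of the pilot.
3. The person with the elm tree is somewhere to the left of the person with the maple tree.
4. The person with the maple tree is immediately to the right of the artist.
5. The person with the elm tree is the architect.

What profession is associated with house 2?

House 4's profession must be chef (nothing else left).
From clue 1, the person with the pine tree must be in house 4.
That leaves pilot as the profession for house 3.
The person with the elm tree is narrowed to house 1 or 2; consider each.
Placing it in house 2 leads to a contradiction, so it's in house 1.
The architect is in house 1 (clue 5).
That leaves artist as the profession for house 2.
The person with the maple tree is in house 3 (clue 4).
House 2's tree must be cedar (nothing else left).
So: house 1 = elm/architect, house 2 = cedar/artist, house 3 = maple/pilot, house 4 = pine/chef.

artist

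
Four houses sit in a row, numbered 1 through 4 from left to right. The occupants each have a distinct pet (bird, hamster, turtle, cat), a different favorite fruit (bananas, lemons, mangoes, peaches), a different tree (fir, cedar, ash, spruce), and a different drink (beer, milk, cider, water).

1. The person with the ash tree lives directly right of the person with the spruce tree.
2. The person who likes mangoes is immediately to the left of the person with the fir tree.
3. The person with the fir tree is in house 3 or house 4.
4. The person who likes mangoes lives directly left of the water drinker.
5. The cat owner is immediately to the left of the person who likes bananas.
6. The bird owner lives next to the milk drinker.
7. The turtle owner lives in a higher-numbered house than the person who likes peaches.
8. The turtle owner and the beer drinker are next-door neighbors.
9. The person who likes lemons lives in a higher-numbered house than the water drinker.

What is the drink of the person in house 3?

water

Clue 4 places the person who likes mangoes in house 2.
Clue 4: the water drinker is in house 3.
Clue 9 places the person who likes lemons in house 4.
House 1 favorite fruit: only peaches fits.
The only favorite fruit still possible for house 3 is bananas.
The person with the fir tree is in house 3 (clue 2).
Clue 5: the cat owner is in house 2.
The only pet still possible for house 4 is hamster.
Clue 1: the person with the ash tree is in house 2.
Clue 1 places the person with the spruce tree in house 1.
So house 1 gets bird for pet.
House 3's pet must be turtle (nothing else left).
House 4's tree must be cedar (nothing else left).
So house 1 gets cider for drink.
By clue 6, the milk drinker is in house 2.
The only drink still possible for house 4 is beer.
So: house 1 = bird/peaches/spruce/cider, house 2 = cat/mangoes/ash/milk, house 3 = turtle/bananas/fir/water, house 4 = hamster/lemons/cedar/beer.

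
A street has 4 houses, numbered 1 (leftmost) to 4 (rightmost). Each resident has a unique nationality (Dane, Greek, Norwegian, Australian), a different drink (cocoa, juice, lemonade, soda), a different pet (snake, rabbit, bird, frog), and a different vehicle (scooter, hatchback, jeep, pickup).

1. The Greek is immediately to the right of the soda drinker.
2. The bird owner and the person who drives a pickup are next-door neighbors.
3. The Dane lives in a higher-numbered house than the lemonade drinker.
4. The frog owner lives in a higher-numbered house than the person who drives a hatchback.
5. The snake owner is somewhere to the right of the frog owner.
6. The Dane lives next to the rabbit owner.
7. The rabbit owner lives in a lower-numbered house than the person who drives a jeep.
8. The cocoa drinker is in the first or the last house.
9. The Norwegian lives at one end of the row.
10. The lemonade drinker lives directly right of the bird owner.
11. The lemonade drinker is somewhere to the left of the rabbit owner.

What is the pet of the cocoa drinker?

Clue 11 places the lemonade drinker in house 2.
Clue 11 places the rabbit owner in house 3.
The only pet still possible for house 1 is bird.
So house 2 gets frog for pet.
So house 4 gets snake for pet.
Clue 2: the person who drives a pickup is in house 2.
From clue 4, the person who drives a hatchback must be in house 1.
The Dane is in house 4 (clue 6).
The person who drives a jeep is in house 4 (clue 7).
House 1's nationality must be Norwegian (nothing else left).
So house 2 gets Greek for nationality.
The only nationality still possible for house 3 is Australian.
House 3 vehicle: only scooter fits.
The soda drinker is in house 1 (clue 1).
That leaves juice as the drink for house 3.
House 4 drink: only cocoa fits.
So: house 1 = Norwegian/soda/bird/hatchback, house 2 = Greek/lemonade/frog/pickup, house 3 = Australian/juice/rabbit/scooter, house 4 = Dane/cocoa/snake/jeep.

snake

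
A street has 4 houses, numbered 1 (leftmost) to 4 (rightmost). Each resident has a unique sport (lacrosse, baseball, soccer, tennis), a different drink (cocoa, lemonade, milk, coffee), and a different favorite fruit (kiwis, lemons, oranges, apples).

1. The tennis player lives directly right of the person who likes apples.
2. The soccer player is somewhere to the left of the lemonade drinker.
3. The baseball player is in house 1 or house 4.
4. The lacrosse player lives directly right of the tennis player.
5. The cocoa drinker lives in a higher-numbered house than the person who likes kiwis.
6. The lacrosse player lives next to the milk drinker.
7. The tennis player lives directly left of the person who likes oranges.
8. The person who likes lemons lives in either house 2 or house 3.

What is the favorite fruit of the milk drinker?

lemons

House 1 drink: only coffee fits.
The only favorite fruit still possible for house 4 is oranges.
By clue 7, the tennis player is in house 3.
That leaves soccer as the sport for house 2.
From clue 1, the person who likes apples must be in house 2.
Clue 6: the milk drinker is in house 3.
House 1's sport must be baseball (nothing else left).
The only sport still possible for house 4 is lacrosse.
House 2's drink must be cocoa (nothing else left).
House 4's drink must be lemonade (nothing else left).
That leaves kiwis as the favorite fruit for house 1.
The only favorite fruit still possible for house 3 is lemons.
So: house 1 = baseball/coffee/kiwis, house 2 = soccer/cocoa/apples, house 3 = tennis/milk/lemons, house 4 = lacrosse/lemonade/oranges.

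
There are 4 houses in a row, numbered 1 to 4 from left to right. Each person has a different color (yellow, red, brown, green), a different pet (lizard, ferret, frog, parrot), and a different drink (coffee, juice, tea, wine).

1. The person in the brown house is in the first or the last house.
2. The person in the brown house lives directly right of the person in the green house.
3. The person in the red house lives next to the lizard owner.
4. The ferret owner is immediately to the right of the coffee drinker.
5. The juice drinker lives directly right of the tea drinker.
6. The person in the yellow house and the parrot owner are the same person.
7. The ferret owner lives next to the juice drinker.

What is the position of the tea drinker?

Clue 2: the person in the brown house is in house 4.
Clue 2: the person in the green house is in house 3.
The person in the red house is narrowed to house 1 or 2; consider each.
Placing it in house 1 leads to a contradiction, so it's in house 2.
House 1's color must be yellow (nothing else left).
The parrot owner is in house 1 (clue 6).
The only pet still possible for house 3 is lizard.
Clue 7 places the juice drinker in house 3.
House 4 drink: only wine fits.
From clue 4, the ferret owner must be in house 2.
Clue 5 places the tea drinker in house 2.
House 4's pet must be frog (nothing else left).
House 1's drink must be coffee (nothing else left).
So: house 1 = yellow/parrot/coffee, house 2 = red/ferret/tea, house 3 = green/lizard/juice, house 4 = brown/frog/wine.

2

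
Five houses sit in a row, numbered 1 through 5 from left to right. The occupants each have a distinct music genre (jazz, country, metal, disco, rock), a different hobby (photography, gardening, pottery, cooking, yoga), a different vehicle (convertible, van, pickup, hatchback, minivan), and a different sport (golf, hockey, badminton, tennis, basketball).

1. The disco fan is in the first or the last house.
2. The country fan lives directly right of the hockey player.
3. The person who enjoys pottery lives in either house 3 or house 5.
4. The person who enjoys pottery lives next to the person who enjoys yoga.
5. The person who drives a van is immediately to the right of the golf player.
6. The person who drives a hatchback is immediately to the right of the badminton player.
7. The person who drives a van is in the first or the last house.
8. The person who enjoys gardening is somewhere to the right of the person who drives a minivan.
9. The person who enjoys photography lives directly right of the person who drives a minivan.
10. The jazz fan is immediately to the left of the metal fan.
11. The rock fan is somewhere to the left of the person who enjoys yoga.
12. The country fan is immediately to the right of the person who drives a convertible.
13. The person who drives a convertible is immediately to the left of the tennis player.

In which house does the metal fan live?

Clue 7: the person who drives a van is in house 5.
That leaves cooking as the hobby for house 1.
The golf player is in house 4 (clue 5).
So house 5 gets basketball for sport.
The country fan is narrowed to house 2 or 3; consider each.
Placing it in house 3 leads to a contradiction, so it's in house 2.
Clue 2 places the hockey player in house 1.
By clue 12, the person who drives a convertible is in house 1.
By clue 13, the tennis player is in house 2.
That leaves badminton as the sport for house 3.
Clue 6: the person who drives a hatchback is in house 4.
House 2's hobby must be yoga (nothing else left).
By clue 4, the person who enjoys pottery is in house 3.
Clue 11 places the rock fan in house 1.
House 3 music genre: only jazz fits.
That leaves metal as the music genre for house 4.
So house 5 gets disco for music genre.
That leaves gardening as the hobby for house 5.
The person who drives a minivan is in house 3 (clue 9).
The only hobby still possible for house 4 is photography.
House 2's vehicle must be pickup (nothing else left).
So: house 1 = rock/cooking/convertible/hockey, house 2 = country/yoga/pickup/tennis, house 3 = jazz/pottery/minivan/badminton, house 4 = metal/photography/hatchback/golf, house 5 = disco/gardening/van/basketball.

4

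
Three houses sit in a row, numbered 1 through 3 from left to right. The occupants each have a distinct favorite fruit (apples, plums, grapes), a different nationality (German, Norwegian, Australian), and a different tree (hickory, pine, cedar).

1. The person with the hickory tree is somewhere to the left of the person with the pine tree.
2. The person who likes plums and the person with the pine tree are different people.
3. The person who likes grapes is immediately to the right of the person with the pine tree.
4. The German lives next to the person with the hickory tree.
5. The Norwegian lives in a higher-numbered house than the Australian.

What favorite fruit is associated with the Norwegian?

By clue 3, the person who likes grapes is in house 3.
Clue 3: the person with the pine tree is in house 2.
The only tree still possible for house 3 is cedar.
From clue 2, the person who likes plums must be in house 1.
From clue 4, the German must be in house 2.
The only favorite fruit still possible for house 2 is apples.
So house 1 gets Australian for nationality.
House 3 nationality: only Norwegian fits.
House 1's tree must be hickory (nothing else left).
So: house 1 = plums/Australian/hickory, house 2 = apples/German/pine, house 3 = grapes/Norwegian/cedar.

grapes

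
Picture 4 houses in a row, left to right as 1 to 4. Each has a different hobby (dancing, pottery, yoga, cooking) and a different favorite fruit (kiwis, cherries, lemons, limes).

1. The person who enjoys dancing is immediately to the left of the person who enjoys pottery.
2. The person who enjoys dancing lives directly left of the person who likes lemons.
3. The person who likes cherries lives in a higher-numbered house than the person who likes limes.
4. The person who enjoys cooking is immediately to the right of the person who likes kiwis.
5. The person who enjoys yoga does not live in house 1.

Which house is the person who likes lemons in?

2

House 1's hobby must be dancing (nothing else left).
By clue 1, the person who enjoys pottery is in house 2.
Clue 2 places the person who likes lemons in house 2.
The only favorite fruit still possible for house 4 is cherries.
Clue 4 places the person who enjoys cooking in house 4.
Clue 4 places the person who likes kiwis in house 3.
House 3 hobby: only yoga fits.
House 1 favorite fruit: only limes fits.
So: house 1 = dancing/limes, house 2 = pottery/lemons, house 3 = yoga/kiwis, house 4 = cooking/cherries.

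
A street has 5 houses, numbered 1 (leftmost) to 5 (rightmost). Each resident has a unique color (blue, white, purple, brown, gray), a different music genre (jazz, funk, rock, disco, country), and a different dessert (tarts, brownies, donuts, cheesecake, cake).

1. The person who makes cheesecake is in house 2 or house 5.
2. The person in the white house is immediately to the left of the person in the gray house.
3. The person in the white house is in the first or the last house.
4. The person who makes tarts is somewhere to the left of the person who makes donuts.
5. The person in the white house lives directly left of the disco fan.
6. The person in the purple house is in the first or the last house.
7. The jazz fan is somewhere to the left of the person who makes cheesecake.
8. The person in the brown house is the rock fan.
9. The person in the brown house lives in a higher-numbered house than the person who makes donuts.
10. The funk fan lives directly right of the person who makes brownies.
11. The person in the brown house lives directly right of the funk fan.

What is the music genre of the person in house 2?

From clue 3, the person in the white house must be in house 1.
The disco fan is in house 2 (clue 5).
House 5 color: only purple fits.
By clue 2, the person in the gray house is in house 2.
From clue 11, the person in the brown house must be in house 4.
Clue 11: the funk fan is in house 3.
House 3 color: only blue fits.
So house 4 gets rock for music genre.
That leaves country as the music genre for house 5.
The only dessert still possible for house 4 is cake.
House 5 dessert: only cheesecake fits.
The person who makes brownies is in house 2 (clue 10).
So house 1 gets jazz for music genre.
So house 1 gets tarts for dessert.
House 3 dessert: only donuts fits.
So: house 1 = white/jazz/tarts, house 2 = gray/disco/brownies, house 3 = blue/funk/donuts, house 4 = brown/rock/cake, house 5 = purple/country/cheesecake.

disco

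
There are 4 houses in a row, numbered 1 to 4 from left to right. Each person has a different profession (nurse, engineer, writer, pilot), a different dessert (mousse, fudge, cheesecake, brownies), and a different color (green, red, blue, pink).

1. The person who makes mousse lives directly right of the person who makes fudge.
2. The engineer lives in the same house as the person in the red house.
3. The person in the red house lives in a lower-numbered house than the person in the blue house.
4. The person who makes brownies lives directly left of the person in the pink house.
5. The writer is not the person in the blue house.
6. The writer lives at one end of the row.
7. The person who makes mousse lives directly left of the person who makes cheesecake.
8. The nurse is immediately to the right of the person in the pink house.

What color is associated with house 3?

House 4 dessert: only cheesecake fits.
Clue 7 places the person who makes mousse in house 3.
The person who makes fudge is in house 2 (clue 1).
House 1 dessert: only brownies fits.
From clue 4, the person in the pink house must be in house 2.
Clue 8 places the nurse in house 3.
By clue 2, the engineer is in house 1.
Clue 2 places the person in the red house in house 1.
That leaves pilot as the profession for house 2.
So house 4 gets writer for profession.
The person in the blue house is in house 3 (clue 5).
House 4's color must be green (nothing else left).
So: house 1 = engineer/brownies/red, house 2 = pilot/fudge/pink, house 3 = nurse/mousse/blue, house 4 = writer/cheesecake/green.

blue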